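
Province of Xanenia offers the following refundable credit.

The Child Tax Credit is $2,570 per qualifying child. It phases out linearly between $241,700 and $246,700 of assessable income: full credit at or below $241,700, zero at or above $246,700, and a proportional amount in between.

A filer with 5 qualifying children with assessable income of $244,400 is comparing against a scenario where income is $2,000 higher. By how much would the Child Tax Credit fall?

At $244,400 — base = 5 × $2,570 = $12,850. $244,400 is $2,700 into a $5,000 phase-out range, leaving 2,300/5,000 of the credit: $12,850 × 2,300/5,000 = $5,911.
At $246,400 — base = 5 × $2,570 = $12,850. $246,400 is $4,700 into a $5,000 phase-out range, leaving 300/5,000 of the credit: $12,850 × 300/5,000 = $771.
Lost: $5,911 − $771 = $5,140.

$5,140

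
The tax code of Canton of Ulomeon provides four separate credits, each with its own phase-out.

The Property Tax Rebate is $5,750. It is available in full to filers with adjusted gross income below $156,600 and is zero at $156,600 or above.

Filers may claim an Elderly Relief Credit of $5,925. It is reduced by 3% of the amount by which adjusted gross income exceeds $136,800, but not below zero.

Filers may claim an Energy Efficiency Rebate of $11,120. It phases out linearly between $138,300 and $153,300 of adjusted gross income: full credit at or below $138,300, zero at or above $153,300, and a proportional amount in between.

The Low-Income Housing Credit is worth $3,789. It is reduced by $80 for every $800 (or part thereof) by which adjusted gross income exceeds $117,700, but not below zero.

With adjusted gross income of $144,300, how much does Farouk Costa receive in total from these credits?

Property Tax Rebate: $144,300 is below the $156,600 cutoff, so the full $5,750 applies.
Elderly Relief Credit: 3% of the $7,500 excess over $136,800 is $225; credit = $5,925 − $225 = $5,700.
Energy Efficiency Rebate: $144,300 is $6,000 into a $15,000 phase-out range, leaving 9,000/15,000 of the credit: $11,120 × 9,000/15,000 = $6,672.
Low-Income Housing Credit: income exceeds $117,700 by $26,600, which is 34 full-or-partial $800 increments; reduction = 34 × $80 = $2,720, leaving $1,069.
Total: $5,750 + $5,700 + $6,672 + $1,069 = $19,191.

$19,191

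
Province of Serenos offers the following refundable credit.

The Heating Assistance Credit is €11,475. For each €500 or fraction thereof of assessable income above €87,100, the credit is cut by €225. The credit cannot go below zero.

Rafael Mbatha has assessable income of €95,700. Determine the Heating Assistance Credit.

€7,425

Heating Assistance Credit: income exceeds €87,100 by €8,600, which is 18 full-or-partial €500 increments; reduction = 18 × €225 = €4,050, leaving €7,425.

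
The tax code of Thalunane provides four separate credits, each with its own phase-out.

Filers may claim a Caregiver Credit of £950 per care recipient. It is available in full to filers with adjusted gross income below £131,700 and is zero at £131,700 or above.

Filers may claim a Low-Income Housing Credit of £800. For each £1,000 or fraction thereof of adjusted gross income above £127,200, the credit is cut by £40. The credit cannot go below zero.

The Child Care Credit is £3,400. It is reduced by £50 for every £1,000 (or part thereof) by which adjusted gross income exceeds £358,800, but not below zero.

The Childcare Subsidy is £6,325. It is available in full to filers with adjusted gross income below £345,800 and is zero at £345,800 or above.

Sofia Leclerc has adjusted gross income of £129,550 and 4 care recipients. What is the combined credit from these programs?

Caregiver Credit: base = 4 × £950 = £3,800. £129,550 is below the £131,700 cutoff, so the full £3,800 applies.
Low-Income Housing Credit: income exceeds £127,200 by £2,350, which is 3 full-or-partial £1,000 increments; reduction = 3 × £40 = £120, leaving £680.
Child Care Credit: £129,550 is at or below the £358,800 threshold, so the full £3,400 applies.
Childcare Subsidy: £129,550 is below the £345,800 cutoff, so the full £6,325 applies.
Total: £3,800 + £680 + £3,400 + £6,325 = £14,205.

£14,205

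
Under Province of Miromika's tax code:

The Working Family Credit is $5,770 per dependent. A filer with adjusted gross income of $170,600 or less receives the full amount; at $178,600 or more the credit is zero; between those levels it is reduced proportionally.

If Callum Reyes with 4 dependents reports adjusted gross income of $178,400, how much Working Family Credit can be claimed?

Working Family Credit: base = 4 × $5,770 = $23,080. $178,400 is $7,800 into a $8,000 phase-out range, leaving 200/8,000 of the credit: $23,080 × 200/8,000 = $577.

$577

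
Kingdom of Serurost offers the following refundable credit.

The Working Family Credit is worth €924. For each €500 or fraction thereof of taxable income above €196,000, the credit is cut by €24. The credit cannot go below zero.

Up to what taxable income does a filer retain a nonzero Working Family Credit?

After 38 increments the reduction is 38 × €24 = €912, leaving €12; one more increment wipes it out. Increment 38 ends at excess 38 × €500 = €19,000, so the highest qualifying income is €196,000 + €19,000 = €215,000.

€215,000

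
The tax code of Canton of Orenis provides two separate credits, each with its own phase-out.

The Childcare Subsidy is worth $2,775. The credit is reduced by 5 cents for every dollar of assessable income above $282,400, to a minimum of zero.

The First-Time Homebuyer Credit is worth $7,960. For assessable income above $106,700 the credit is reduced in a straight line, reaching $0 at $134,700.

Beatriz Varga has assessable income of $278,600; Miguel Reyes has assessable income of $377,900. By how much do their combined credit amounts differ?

Beatriz ($278,600): Childcare Subsidy: $278,600 is at or below the $282,400 threshold, so the full $2,775 applies. First-Time Homebuyer Credit: $278,600 is at or above $134,700, so the credit is $0. total $2,775 + $0 = $2,775
Miguel ($377,900): Childcare Subsidy: 5% of the $95,500 excess over $282,400 is $4,775 ≥ base, so the credit is $0. First-Time Homebuyer Credit: $377,900 is at or above $134,700, so the credit is $0. total $0 + $0 = $0
Difference: |$2,775 − $0| = $2,775.

$2,775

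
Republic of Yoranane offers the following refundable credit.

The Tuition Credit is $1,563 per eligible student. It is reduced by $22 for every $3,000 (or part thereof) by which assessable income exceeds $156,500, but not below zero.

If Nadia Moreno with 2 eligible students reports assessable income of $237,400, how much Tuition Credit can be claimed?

$2,532

Tuition Credit: base = 2 × $1,563 = $3,126. income exceeds $156,500 by $80,900, which is 27 full-or-partial $3,000 increments; reduction = 27 × $22 = $594, leaving $2,532.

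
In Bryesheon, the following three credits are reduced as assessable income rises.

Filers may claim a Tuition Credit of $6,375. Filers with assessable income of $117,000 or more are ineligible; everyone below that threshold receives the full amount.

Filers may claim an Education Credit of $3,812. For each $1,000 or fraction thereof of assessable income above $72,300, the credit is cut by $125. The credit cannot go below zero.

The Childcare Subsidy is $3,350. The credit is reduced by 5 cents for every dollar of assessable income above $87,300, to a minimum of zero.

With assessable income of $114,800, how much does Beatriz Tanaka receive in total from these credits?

$8,350

Tuition Credit: $114,800 is below the $117,000 cutoff, so the full $6,375 applies.
Education Credit: income exceeds $72,300 by $42,500 → 43 increments × $125 = $5,375 ≥ base, so the credit is $0.
Childcare Subsidy: 5% of the $27,500 excess over $87,300 is $1,375; credit = $3,350 − $1,375 = $1,975.
Total: $6,375 + $0 + $1,975 = $8,350.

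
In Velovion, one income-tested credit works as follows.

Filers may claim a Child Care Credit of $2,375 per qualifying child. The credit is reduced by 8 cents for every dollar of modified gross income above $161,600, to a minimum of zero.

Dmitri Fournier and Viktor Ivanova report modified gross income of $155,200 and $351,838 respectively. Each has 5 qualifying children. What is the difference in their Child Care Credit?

Dmitri ($155,200): Child Care Credit: base = 5 × $2,375 = $11,875. $155,200 is at or below the $161,600 threshold, so the full $11,875 applies.
Viktor ($351,838): Child Care Credit: base = 5 × $2,375 = $11,875. 8% of the $190,238 excess over $161,600 is $15,219.04 ≥ base, so the credit is $0.
Difference: |$11,875 − $0| = $11,875.

$11,875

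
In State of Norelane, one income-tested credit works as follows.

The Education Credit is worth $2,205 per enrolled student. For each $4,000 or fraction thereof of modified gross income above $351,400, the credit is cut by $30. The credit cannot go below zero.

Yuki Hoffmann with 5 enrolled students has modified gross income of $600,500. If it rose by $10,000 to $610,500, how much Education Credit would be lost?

$60

At $600,500 — base = 5 × $2,205 = $11,025. income exceeds $351,400 by $249,100, which is 63 full-or-partial $4,000 increments; reduction = 63 × $30 = $1,890, leaving $9,135.
At $610,500 — base = 5 × $2,205 = $11,025. income exceeds $351,400 by $259,100, which is 65 full-or-partial $4,000 increments; reduction = 65 × $30 = $1,950, leaving $9,075.
Lost: $9,135 − $9,075 = $60.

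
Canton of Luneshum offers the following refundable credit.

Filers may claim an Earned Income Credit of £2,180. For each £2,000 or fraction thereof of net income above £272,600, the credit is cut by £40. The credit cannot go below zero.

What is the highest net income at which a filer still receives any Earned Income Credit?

After 54 increments the reduction is 54 × £40 = £2,160, leaving £20; one more increment wipes it out. Increment 54 ends at excess 54 × £2,000 = £108,000, so the highest qualifying income is £272,600 + £108,000 = £380,600.

£380,600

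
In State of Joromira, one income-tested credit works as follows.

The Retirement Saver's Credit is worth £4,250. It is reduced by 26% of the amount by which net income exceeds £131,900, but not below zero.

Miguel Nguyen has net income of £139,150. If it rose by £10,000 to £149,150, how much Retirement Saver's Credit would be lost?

£2,365

At £139,150 — 26% of the £7,250 excess over £131,900 is £1,885; credit = £4,250 − £1,885 = £2,365.
At £149,150 — 26% of the £17,250 excess over £131,900 is £4,485 ≥ base, so the credit is £0.
Lost: £2,365 − £0 = £2,365.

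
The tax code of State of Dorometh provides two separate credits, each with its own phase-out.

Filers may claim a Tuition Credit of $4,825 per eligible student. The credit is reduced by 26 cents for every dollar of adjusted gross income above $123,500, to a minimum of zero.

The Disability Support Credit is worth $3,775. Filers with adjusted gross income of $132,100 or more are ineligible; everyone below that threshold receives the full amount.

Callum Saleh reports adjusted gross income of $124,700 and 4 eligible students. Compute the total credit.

$22,763

Tuition Credit: base = 4 × $4,825 = $19,300. 26% of the $1,200 excess over $123,500 is $312; credit = $19,300 − $312 = $18,988.
Disability Support Credit: $124,700 is below the $132,100 cutoff, so the full $3,775 applies.
Total: $18,988 + $3,775 = $22,763.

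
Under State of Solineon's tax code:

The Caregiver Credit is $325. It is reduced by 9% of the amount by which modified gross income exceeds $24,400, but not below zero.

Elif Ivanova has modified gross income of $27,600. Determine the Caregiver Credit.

$37

Caregiver Credit: 9% of the $3,200 excess over $24,400 is $288; credit = $325 − $288 = $37.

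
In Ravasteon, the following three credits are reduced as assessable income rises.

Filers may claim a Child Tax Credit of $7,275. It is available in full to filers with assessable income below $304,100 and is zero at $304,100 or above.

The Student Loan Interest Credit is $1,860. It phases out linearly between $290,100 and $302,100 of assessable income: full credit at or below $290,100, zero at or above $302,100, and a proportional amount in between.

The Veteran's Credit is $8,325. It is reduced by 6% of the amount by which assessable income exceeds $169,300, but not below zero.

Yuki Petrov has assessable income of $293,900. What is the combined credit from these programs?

Child Tax Credit: $293,900 is below the $304,100 cutoff, so the full $7,275 applies.
Student Loan Interest Credit: $293,900 is $3,800 into a $12,000 phase-out range, leaving 8,200/12,000 of the credit: $1,860 × 8,200/12,000 = $1,271.
Veteran's Credit: 6% of the $124,600 excess over $169,300 is $7,476; credit = $8,325 − $7,476 = $849.
Total: $7,275 + $1,271 + $849 = $9,395.

$9,395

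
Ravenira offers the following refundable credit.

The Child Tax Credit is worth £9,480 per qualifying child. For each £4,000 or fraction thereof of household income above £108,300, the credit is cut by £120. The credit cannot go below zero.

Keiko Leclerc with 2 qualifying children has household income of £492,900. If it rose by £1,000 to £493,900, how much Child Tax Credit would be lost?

At £492,900 — base = 2 × £9,480 = £18,960. income exceeds £108,300 by £384,600, which is 97 full-or-partial £4,000 increments; reduction = 97 × £120 = £11,640, leaving £7,320.
At £493,900 — base = 2 × £9,480 = £18,960. income exceeds £108,300 by £385,600, which is 97 full-or-partial £4,000 increments; reduction = 97 × £120 = £11,640, leaving £7,320.
Lost: £7,320 − £7,320 = £0.

£0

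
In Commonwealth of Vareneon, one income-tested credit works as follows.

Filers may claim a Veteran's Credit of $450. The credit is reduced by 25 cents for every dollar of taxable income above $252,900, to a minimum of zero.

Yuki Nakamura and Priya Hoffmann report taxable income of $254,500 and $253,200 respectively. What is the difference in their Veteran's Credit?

$325

Yuki ($254,500): Veteran's Credit: 25% of the $1,600 excess over $252,900 is $400; credit = $450 − $400 = $50.
Priya ($253,200): Veteran's Credit: 25% of the $300 excess over $252,900 is $75; credit = $450 − $75 = $375.
Difference: |$50 − $375| = $325.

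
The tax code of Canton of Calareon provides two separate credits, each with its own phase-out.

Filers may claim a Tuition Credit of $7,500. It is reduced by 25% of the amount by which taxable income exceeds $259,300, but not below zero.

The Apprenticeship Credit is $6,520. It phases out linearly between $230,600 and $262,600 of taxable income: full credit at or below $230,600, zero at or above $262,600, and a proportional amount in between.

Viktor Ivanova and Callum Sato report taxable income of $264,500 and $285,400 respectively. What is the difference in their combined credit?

Viktor ($264,500): Tuition Credit: 25% of the $5,200 excess over $259,300 is $1,300; credit = $7,500 − $1,300 = $6,200. Apprenticeship Credit: $264,500 is at or above $262,600, so the credit is $0. total $6,200 + $0 = $6,200
Callum ($285,400): Tuition Credit: 25% of the $26,100 excess over $259,300 is $6,525; credit = $7,500 − $6,525 = $975. Apprenticeship Credit: $285,400 is at or above $262,600, so the credit is $0. total $975 + $0 = $975
Difference: |$6,200 − $975| = $5,225.

$5,225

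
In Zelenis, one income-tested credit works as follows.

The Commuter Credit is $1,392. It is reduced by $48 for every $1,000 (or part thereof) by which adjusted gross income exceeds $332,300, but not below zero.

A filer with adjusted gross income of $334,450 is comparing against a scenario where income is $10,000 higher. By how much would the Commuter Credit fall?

$480

At $334,450 — income exceeds $332,300 by $2,150, which is 3 full-or-partial $1,000 increments; reduction = 3 × $48 = $144, leaving $1,248.
At $344,450 — income exceeds $332,300 by $12,150, which is 13 full-or-partial $1,000 increments; reduction = 13 × $48 = $624, leaving $768.
Lost: $1,248 − $768 = $480.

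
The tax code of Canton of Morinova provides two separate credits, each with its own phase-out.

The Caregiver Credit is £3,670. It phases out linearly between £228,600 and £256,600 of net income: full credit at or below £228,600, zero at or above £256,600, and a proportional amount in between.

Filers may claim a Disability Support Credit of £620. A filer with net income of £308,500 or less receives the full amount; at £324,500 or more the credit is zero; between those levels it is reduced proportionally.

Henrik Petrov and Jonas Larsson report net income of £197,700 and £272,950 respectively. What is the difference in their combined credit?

£3,670

Henrik (£197,700): Caregiver Credit: £197,700 is at or below the £228,600 threshold, so the full £3,670 applies. Disability Support Credit: £197,700 is at or below the £308,500 threshold, so the full £620 applies. total £3,670 + £620 = £4,290
Jonas (£272,950): Caregiver Credit: £272,950 is at or above £256,600, so the credit is £0. Disability Support Credit: £272,950 is at or below the £308,500 threshold, so the full £620 applies. total £0 + £620 = £620
Difference: |£4,290 − £620| = £3,670.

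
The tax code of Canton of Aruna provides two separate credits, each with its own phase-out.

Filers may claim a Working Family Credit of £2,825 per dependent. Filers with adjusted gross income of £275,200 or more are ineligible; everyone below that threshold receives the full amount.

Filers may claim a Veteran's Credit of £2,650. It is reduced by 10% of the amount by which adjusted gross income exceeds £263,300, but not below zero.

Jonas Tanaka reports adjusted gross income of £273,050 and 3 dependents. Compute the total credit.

£10,150

Working Family Credit: base = 3 × £2,825 = £8,475. £273,050 is below the £275,200 cutoff, so the full £8,475 applies.
Veteran's Credit: 10% of the £9,750 excess over £263,300 is £975; credit = £2,650 − £975 = £1,675.
Total: £8,475 + £1,675 = £10,150.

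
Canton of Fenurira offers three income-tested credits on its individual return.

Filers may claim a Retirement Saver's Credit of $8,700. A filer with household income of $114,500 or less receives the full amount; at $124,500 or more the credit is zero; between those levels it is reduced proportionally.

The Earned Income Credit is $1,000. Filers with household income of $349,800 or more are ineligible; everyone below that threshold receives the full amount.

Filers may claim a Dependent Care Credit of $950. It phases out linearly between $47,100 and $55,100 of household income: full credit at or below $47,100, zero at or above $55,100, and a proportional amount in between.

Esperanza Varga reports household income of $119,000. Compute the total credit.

Retirement Saver's Credit: $119,000 is $4,500 into a $10,000 phase-out range, leaving 5,500/10,000 of the credit: $8,700 × 5,500/10,000 = $4,785.
Earned Income Credit: $119,000 is below the $349,800 cutoff, so the full $1,000 applies.
Dependent Care Credit: $119,000 is at or above $55,100, so the credit is $0.
Total: $4,785 + $1,000 + $0 = $5,785.

$5,785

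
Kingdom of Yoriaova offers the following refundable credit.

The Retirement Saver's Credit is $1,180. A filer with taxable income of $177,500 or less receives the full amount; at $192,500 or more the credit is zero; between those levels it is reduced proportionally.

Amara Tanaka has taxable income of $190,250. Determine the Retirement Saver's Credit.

$177

Retirement Saver's Credit: $190,250 is $12,750 into a $15,000 phase-out range, leaving 2,250/15,000 of the credit: $1,180 × 2,250/15,000 = $177.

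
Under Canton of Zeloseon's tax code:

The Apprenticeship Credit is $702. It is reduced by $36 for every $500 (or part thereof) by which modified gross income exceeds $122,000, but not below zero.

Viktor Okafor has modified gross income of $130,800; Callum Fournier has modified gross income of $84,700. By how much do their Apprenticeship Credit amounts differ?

$648

Viktor ($130,800): Apprenticeship Credit: income exceeds $122,000 by $8,800, which is 18 full-or-partial $500 increments; reduction = 18 × $36 = $648, leaving $54.
Callum ($84,700): Apprenticeship Credit: $84,700 is at or below the $122,000 threshold, so the full $702 applies.
Difference: |$54 − $702| = $648.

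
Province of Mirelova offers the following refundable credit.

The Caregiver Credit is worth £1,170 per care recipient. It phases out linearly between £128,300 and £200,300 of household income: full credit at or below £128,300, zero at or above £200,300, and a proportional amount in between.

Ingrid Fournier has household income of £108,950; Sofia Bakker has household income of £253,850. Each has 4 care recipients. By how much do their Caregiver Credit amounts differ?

Ingrid (£108,950): Caregiver Credit: base = 4 × £1,170 = £4,680. £108,950 is at or below the £128,300 threshold, so the full £4,680 applies.
Sofia (£253,850): Caregiver Credit: base = 4 × £1,170 = £4,680. £253,850 is at or above £200,300, so the credit is £0.
Difference: |£4,680 − £0| = £4,680.

£4,680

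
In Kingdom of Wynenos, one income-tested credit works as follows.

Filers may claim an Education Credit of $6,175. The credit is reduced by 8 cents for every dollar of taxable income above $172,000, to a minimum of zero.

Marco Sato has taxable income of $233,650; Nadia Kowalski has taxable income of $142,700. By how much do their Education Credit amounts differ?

$4,932

Marco ($233,650): Education Credit: 8% of the $61,650 excess over $172,000 is $4,932; credit = $6,175 − $4,932 = $1,243.
Nadia ($142,700): Education Credit: $142,700 is at or below the $172,000 threshold, so the full $6,175 applies.
Difference: |$1,243 − $6,175| = $4,932.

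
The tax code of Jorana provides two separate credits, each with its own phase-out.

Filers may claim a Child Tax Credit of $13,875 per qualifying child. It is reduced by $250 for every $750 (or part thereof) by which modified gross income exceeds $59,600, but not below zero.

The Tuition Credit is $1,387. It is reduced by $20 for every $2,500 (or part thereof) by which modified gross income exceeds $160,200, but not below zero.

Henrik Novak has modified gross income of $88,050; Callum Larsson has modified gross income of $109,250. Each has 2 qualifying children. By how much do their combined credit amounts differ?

$7,250

Henrik ($88,050): Child Tax Credit: base = 2 × $13,875 = $27,750. income exceeds $59,600 by $28,450, which is 38 full-or-partial $750 increments; reduction = 38 × $250 = $9,500, leaving $18,250. Tuition Credit: $88,050 is at or below the $160,200 threshold, so the full $1,387 applies. total $18,250 + $1,387 = $19,637
Callum ($109,250): Child Tax Credit: base = 2 × $13,875 = $27,750. income exceeds $59,600 by $49,650, which is 67 full-or-partial $750 increments; reduction = 67 × $250 = $16,750, leaving $11,000. Tuition Credit: $109,250 is at or below the $160,200 threshold, so the full $1,387 applies. total $11,000 + $1,387 = $12,387
Difference: |$19,637 − $12,387| = $7,250.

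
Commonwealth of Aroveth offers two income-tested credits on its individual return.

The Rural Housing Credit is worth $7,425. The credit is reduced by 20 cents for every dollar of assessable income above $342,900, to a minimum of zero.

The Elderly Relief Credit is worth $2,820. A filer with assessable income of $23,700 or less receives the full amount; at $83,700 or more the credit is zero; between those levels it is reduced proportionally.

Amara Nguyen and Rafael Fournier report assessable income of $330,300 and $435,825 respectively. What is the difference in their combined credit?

$7,425

Amara ($330,300): Rural Housing Credit: $330,300 is at or below the $342,900 threshold, so the full $7,425 applies. Elderly Relief Credit: $330,300 is at or above $83,700, so the credit is $0. total $7,425 + $0 = $7,425
Rafael ($435,825): Rural Housing Credit: 20% of the $92,925 excess over $342,900 is $18,585 ≥ base, so the credit is $0. Elderly Relief Credit: $435,825 is at or above $83,700, so the credit is $0. total $0 + $0 = $0
Difference: |$7,425 − $0| = $7,425.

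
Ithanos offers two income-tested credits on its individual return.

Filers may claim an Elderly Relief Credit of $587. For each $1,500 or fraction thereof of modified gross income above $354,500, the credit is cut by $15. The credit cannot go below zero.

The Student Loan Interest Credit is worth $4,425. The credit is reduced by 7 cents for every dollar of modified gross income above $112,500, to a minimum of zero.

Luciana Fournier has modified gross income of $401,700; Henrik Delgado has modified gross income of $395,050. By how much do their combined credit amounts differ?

$60

Luciana ($401,700): Elderly Relief Credit: income exceeds $354,500 by $47,200, which is 32 full-or-partial $1,500 increments; reduction = 32 × $15 = $480, leaving $107. Student Loan Interest Credit: 7% of the $289,200 excess over $112,500 is $20,244 ≥ base, so the credit is $0. total $107 + $0 = $107
Henrik ($395,050): Elderly Relief Credit: income exceeds $354,500 by $40,550, which is 28 full-or-partial $1,500 increments; reduction = 28 × $15 = $420, leaving $167. Student Loan Interest Credit: 7% of the $282,550 excess over $112,500 is $19,778.50 ≥ base, so the credit is $0. total $167 + $0 = $167
Difference: |$107 − $167| = $60.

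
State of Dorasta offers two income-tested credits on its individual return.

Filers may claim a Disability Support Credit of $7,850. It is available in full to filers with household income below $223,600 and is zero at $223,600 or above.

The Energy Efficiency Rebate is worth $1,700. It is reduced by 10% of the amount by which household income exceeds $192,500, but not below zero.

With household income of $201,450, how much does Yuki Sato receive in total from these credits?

$8,655

Disability Support Credit: $201,450 is below the $223,600 cutoff, so the full $7,850 applies.
Energy Efficiency Rebate: 10% of the $8,950 excess over $192,500 is $895; credit = $1,700 − $895 = $805.
Total: $7,850 + $805 = $8,655.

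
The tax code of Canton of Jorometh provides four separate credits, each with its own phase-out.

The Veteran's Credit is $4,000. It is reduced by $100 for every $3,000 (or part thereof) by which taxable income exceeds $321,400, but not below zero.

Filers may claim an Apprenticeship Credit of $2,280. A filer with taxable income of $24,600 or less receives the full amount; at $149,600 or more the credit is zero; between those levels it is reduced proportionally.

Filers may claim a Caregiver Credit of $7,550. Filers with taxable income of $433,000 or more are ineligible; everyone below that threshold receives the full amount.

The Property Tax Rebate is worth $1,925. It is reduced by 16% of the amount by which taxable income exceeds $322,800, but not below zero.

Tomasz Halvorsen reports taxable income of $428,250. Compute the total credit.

$7,950

Veteran's Credit: income exceeds $321,400 by $106,850, which is 36 full-or-partial $3,000 increments; reduction = 36 × $100 = $3,600, leaving $400.
Apprenticeship Credit: $428,250 is at or above $149,600, so the credit is $0.
Caregiver Credit: $428,250 is below the $433,000 cutoff, so the full $7,550 applies.
Property Tax Rebate: 16% of the $105,450 excess over $322,800 is $16,872 ≥ base, so the credit is $0.
Total: $400 + $0 + $7,550 + $0 = $7,950.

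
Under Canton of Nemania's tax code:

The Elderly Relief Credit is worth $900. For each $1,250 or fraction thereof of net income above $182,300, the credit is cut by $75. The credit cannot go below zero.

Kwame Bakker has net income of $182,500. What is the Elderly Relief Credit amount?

Elderly Relief Credit: income exceeds $182,300 by $200, which is 1 full-or-partial $1,250 increment; reduction = 1 × $75 = $75, leaving $825.

$825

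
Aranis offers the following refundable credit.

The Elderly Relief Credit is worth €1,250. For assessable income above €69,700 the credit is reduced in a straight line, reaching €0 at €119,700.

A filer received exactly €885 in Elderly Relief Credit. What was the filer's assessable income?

€885 is 885/1,250 of the full €1,250, so 365/1,250 of the €50,000 range has been used: income = €69,700 + €50,000 × 365/1,250 = €84,300.

€84,300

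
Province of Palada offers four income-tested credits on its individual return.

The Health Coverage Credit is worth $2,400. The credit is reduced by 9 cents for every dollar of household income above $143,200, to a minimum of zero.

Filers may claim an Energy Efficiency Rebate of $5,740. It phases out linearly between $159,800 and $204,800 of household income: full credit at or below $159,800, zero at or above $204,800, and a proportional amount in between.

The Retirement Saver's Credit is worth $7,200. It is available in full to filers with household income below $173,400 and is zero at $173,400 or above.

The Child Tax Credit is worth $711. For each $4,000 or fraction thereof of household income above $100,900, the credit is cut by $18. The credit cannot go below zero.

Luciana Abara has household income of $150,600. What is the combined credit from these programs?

$15,151

Health Coverage Credit: 9% of the $7,400 excess over $143,200 is $666; credit = $2,400 − $666 = $1,734.
Energy Efficiency Rebate: $150,600 is at or below the $159,800 threshold, so the full $5,740 applies.
Retirement Saver's Credit: $150,600 is below the $173,400 cutoff, so the full $7,200 applies.
Child Tax Credit: income exceeds $100,900 by $49,700, which is 13 full-or-partial $4,000 increments; reduction = 13 × $18 = $234, leaving $477.
Total: $1,734 + $5,740 + $7,200 + $477 = $15,151.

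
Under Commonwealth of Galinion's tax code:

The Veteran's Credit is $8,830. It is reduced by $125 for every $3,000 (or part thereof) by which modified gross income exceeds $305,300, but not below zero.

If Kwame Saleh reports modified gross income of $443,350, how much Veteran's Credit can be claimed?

$2,955

Veteran's Credit: income exceeds $305,300 by $138,050, which is 47 full-or-partial $3,000 increments; reduction = 47 × $125 = $5,875, leaving $2,955.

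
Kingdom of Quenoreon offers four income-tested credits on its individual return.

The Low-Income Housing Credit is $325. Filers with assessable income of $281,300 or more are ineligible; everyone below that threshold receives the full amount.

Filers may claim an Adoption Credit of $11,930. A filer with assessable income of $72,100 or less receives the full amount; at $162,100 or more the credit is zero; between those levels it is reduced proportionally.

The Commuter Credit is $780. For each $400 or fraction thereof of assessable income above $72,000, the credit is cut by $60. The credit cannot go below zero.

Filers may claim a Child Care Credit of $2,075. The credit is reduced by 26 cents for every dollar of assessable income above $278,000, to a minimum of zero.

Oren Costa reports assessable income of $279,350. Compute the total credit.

Low-Income Housing Credit: $279,350 is below the $281,300 cutoff, so the full $325 applies.
Adoption Credit: $279,350 is at or above $162,100, so the credit is $0.
Commuter Credit: income exceeds $72,000 by $207,350 → 519 increments × $60 = $31,140 ≥ base, so the credit is $0.
Child Care Credit: 26% of the $1,350 excess over $278,000 is $351; credit = $2,075 − $351 = $1,724.
Total: $325 + $0 + $0 + $1,724 = $2,049.

$2,049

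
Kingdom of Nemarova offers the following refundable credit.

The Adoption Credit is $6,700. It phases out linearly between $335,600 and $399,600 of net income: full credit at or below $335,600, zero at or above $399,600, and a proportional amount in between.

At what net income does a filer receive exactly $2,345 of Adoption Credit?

$2,345 is 2,345/6,700 of the full $6,700, so 4,355/6,700 of the $64,000 range has been used: income = $335,600 + $64,000 × 4,355/6,700 = $377,200.

$377,200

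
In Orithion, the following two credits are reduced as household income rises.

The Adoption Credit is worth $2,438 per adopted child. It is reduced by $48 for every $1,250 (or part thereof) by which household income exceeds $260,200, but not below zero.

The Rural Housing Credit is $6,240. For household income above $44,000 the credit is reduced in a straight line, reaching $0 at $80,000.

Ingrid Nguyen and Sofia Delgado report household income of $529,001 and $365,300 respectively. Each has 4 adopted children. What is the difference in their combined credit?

$5,672

Ingrid ($529,001): Adoption Credit: base = 4 × $2,438 = $9,752. income exceeds $260,200 by $268,801 → 216 increments × $48 = $10,368 ≥ base, so the credit is $0. Rural Housing Credit: $529,001 is at or above $80,000, so the credit is $0. total $0 + $0 = $0
Sofia ($365,300): Adoption Credit: base = 4 × $2,438 = $9,752. income exceeds $260,200 by $105,100, which is 85 full-or-partial $1,250 increments; reduction = 85 × $48 = $4,080, leaving $5,672. Rural Housing Credit: $365,300 is at or above $80,000, so the credit is $0. total $5,672 + $0 = $5,672
Difference: |$0 − $5,672| = $5,672.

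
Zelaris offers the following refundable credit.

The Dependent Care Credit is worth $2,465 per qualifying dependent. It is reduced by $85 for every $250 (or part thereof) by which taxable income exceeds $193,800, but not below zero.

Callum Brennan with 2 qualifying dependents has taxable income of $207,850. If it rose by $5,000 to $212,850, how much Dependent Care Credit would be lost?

$85

At $207,850 — base = 2 × $2,465 = $4,930. income exceeds $193,800 by $14,050, which is 57 full-or-partial $250 increments; reduction = 57 × $85 = $4,845, leaving $85.
At $212,850 — base = 2 × $2,465 = $4,930. income exceeds $193,800 by $19,050 → 77 increments × $85 = $6,545 ≥ base, so the credit is $0.
Lost: $85 − $0 = $85.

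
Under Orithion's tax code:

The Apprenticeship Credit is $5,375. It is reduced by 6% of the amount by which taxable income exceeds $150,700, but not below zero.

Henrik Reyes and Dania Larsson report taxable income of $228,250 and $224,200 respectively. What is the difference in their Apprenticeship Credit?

Henrik ($228,250): Apprenticeship Credit: 6% of the $77,550 excess over $150,700 is $4,653; credit = $5,375 − $4,653 = $722.
Dania ($224,200): Apprenticeship Credit: 6% of the $73,500 excess over $150,700 is $4,410; credit = $5,375 − $4,410 = $965.
Difference: |$722 − $965| = $243.

$243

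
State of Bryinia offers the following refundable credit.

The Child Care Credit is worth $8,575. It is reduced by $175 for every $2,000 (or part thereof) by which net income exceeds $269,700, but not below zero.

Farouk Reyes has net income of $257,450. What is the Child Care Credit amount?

$8,575

Child Care Credit: $257,450 is at or below the $269,700 threshold, so the full $8,575 applies.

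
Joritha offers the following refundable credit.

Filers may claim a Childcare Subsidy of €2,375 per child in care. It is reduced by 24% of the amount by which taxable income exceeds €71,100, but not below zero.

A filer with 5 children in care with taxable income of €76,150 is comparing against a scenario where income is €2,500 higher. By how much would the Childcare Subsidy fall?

At €76,150 — base = 5 × €2,375 = €11,875. 24% of the €5,050 excess over €71,100 is €1,212; credit = €11,875 − €1,212 = €10,663.
At €78,650 — base = 5 × €2,375 = €11,875. 24% of the €7,550 excess over €71,100 is €1,812; credit = €11,875 − €1,812 = €10,063.
Lost: €10,663 − €10,063 = €600.

€600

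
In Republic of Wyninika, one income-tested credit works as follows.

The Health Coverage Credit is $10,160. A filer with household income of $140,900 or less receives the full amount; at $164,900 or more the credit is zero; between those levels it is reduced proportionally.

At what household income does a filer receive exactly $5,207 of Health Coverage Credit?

$152,600

$5,207 is 5,207/10,160 of the full $10,160, so 4,953/10,160 of the $24,000 range has been used: income = $140,900 + $24,000 × 4,953/10,160 = $152,600.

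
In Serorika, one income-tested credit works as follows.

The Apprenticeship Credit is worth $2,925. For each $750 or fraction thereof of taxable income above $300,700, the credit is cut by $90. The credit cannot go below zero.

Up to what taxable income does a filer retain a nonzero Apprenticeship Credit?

After 32 increments the reduction is 32 × $90 = $2,880, leaving $45; one more increment wipes it out. Increment 32 ends at excess 32 × $750 = $24,000, so the highest qualifying income is $300,700 + $24,000 = $324,700.

$324,700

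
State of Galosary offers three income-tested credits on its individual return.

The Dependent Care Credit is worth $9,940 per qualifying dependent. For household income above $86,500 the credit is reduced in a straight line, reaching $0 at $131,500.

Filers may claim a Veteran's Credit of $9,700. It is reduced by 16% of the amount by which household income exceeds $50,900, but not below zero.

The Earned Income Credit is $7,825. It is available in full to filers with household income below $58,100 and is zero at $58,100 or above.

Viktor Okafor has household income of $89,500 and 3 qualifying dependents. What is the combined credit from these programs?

Dependent Care Credit: base = 3 × $9,940 = $29,820. $89,500 is $3,000 into a $45,000 phase-out range, leaving 42,000/45,000 of the credit: $29,820 × 42,000/45,000 = $27,832.
Veteran's Credit: 16% of the $38,600 excess over $50,900 is $6,176; credit = $9,700 − $6,176 = $3,524.
Earned Income Credit: $89,500 meets or exceeds the $58,100 cutoff, so the credit is $0.
Total: $27,832 + $3,524 + $0 = $31,356.

$31,356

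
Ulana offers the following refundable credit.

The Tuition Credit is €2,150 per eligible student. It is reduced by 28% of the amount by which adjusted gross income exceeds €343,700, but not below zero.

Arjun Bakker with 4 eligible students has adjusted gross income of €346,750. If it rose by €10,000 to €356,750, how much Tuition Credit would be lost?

€2,800

At €346,750 — base = 4 × €2,150 = €8,600. 28% of the €3,050 excess over €343,700 is €854; credit = €8,600 − €854 = €7,746.
At €356,750 — base = 4 × €2,150 = €8,600. 28% of the €13,050 excess over €343,700 is €3,654; credit = €8,600 − €3,654 = €4,946.
Lost: €7,746 − €4,946 = €2,800.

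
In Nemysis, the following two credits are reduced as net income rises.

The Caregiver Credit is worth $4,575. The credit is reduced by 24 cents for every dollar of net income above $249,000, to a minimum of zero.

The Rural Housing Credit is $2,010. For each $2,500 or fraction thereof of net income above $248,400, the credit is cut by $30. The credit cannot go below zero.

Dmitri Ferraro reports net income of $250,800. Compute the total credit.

Caregiver Credit: 24% of the $1,800 excess over $249,000 is $432; credit = $4,575 − $432 = $4,143.
Rural Housing Credit: income exceeds $248,400 by $2,400, which is 1 full-or-partial $2,500 increment; reduction = 1 × $30 = $30, leaving $1,980.
Total: $4,143 + $1,980 = $6,123.

$6,123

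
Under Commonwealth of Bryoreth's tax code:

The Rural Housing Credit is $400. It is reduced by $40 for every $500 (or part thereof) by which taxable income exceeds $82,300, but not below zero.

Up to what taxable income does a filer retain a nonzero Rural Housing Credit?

$86,800

After 9 increments the reduction is 9 × $40 = $360, leaving $40; one more increment wipes it out. Increment 9 ends at excess 9 × $500 = $4,500, so the highest qualifying income is $82,300 + $4,500 = $86,800.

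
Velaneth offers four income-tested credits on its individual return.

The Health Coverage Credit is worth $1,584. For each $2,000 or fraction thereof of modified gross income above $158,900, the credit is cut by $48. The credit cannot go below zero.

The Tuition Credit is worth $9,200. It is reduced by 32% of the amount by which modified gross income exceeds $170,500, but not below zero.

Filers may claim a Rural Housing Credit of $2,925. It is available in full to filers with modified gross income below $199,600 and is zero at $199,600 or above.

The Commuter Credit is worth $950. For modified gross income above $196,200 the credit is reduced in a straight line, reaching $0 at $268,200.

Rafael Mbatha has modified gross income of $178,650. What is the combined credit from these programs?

$11,571

Health Coverage Credit: income exceeds $158,900 by $19,750, which is 10 full-or-partial $2,000 increments; reduction = 10 × $48 = $480, leaving $1,104.
Tuition Credit: 32% of the $8,150 excess over $170,500 is $2,608; credit = $9,200 − $2,608 = $6,592.
Rural Housing Credit: $178,650 is below the $199,600 cutoff, so the full $2,925 applies.
Commuter Credit: $178,650 is at or below the $196,200 threshold, so the full $950 applies.
Total: $1,104 + $6,592 + $2,925 + $950 = $11,571.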